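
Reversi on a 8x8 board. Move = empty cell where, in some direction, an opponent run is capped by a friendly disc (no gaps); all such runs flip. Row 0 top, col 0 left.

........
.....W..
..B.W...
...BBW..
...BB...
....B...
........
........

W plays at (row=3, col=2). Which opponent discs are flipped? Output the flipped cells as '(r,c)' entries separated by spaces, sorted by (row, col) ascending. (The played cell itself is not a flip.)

Answer: (3,3) (3,4)

Derivation:
Dir NW: first cell '.' (not opp) -> no flip
Dir N: opp run (2,2), next='.' -> no flip
Dir NE: first cell '.' (not opp) -> no flip
Dir W: first cell '.' (not opp) -> no flip
Dir E: opp run (3,3) (3,4) capped by W -> flip
Dir SW: first cell '.' (not opp) -> no flip
Dir S: first cell '.' (not opp) -> no flip
Dir SE: opp run (4,3) (5,4), next='.' -> no flip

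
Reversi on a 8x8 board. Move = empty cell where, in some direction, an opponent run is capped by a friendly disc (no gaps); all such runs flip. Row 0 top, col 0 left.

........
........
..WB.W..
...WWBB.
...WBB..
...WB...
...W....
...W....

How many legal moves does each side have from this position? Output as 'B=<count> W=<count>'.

-- B to move --
(1,1): flips 2 -> legal
(1,2): no bracket -> illegal
(1,3): no bracket -> illegal
(1,4): flips 1 -> legal
(1,5): flips 1 -> legal
(1,6): no bracket -> illegal
(2,1): flips 1 -> legal
(2,4): flips 1 -> legal
(2,6): no bracket -> illegal
(3,1): no bracket -> illegal
(3,2): flips 3 -> legal
(4,2): flips 1 -> legal
(5,2): flips 1 -> legal
(6,2): flips 1 -> legal
(6,4): no bracket -> illegal
(7,2): flips 1 -> legal
(7,4): no bracket -> illegal
B mobility = 10
-- W to move --
(1,2): flips 1 -> legal
(1,3): flips 1 -> legal
(1,4): no bracket -> illegal
(2,4): flips 1 -> legal
(2,6): flips 2 -> legal
(2,7): flips 3 -> legal
(3,2): no bracket -> illegal
(3,7): flips 2 -> legal
(4,6): flips 2 -> legal
(4,7): flips 1 -> legal
(5,5): flips 4 -> legal
(5,6): flips 1 -> legal
(6,4): flips 2 -> legal
(6,5): flips 1 -> legal
W mobility = 12

Answer: B=10 W=12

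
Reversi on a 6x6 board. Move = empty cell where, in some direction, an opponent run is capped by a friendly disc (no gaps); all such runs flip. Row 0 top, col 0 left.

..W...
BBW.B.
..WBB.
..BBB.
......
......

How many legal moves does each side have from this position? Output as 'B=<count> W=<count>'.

-- B to move --
(0,1): flips 1 -> legal
(0,3): no bracket -> illegal
(1,3): flips 1 -> legal
(2,1): flips 1 -> legal
(3,1): no bracket -> illegal
B mobility = 3
-- W to move --
(0,0): flips 1 -> legal
(0,1): no bracket -> illegal
(0,3): no bracket -> illegal
(0,4): no bracket -> illegal
(0,5): no bracket -> illegal
(1,3): no bracket -> illegal
(1,5): no bracket -> illegal
(2,0): flips 1 -> legal
(2,1): no bracket -> illegal
(2,5): flips 2 -> legal
(3,1): no bracket -> illegal
(3,5): no bracket -> illegal
(4,1): no bracket -> illegal
(4,2): flips 1 -> legal
(4,3): no bracket -> illegal
(4,4): flips 1 -> legal
(4,5): flips 2 -> legal
W mobility = 6

Answer: B=3 W=6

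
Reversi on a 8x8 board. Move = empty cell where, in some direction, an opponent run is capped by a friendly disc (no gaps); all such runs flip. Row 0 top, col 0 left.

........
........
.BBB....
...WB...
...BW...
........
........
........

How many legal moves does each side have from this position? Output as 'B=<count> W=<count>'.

-- B to move --
(2,4): no bracket -> illegal
(3,2): flips 1 -> legal
(3,5): no bracket -> illegal
(4,2): no bracket -> illegal
(4,5): flips 1 -> legal
(5,3): no bracket -> illegal
(5,4): flips 1 -> legal
(5,5): flips 2 -> legal
B mobility = 4
-- W to move --
(1,0): no bracket -> illegal
(1,1): flips 1 -> legal
(1,2): no bracket -> illegal
(1,3): flips 1 -> legal
(1,4): no bracket -> illegal
(2,0): no bracket -> illegal
(2,4): flips 1 -> legal
(2,5): no bracket -> illegal
(3,0): no bracket -> illegal
(3,1): no bracket -> illegal
(3,2): no bracket -> illegal
(3,5): flips 1 -> legal
(4,2): flips 1 -> legal
(4,5): no bracket -> illegal
(5,2): no bracket -> illegal
(5,3): flips 1 -> legal
(5,4): no bracket -> illegal
W mobility = 6

Answer: B=4 W=6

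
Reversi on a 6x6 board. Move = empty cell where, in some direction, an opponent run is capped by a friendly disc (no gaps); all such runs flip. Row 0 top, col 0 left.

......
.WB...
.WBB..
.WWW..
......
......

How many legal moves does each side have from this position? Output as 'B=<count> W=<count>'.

Answer: B=9 W=5

Derivation:
-- B to move --
(0,0): flips 1 -> legal
(0,1): no bracket -> illegal
(0,2): no bracket -> illegal
(1,0): flips 1 -> legal
(2,0): flips 1 -> legal
(2,4): no bracket -> illegal
(3,0): flips 1 -> legal
(3,4): no bracket -> illegal
(4,0): flips 1 -> legal
(4,1): flips 1 -> legal
(4,2): flips 1 -> legal
(4,3): flips 1 -> legal
(4,4): flips 1 -> legal
B mobility = 9
-- W to move --
(0,1): no bracket -> illegal
(0,2): flips 2 -> legal
(0,3): flips 1 -> legal
(1,3): flips 3 -> legal
(1,4): flips 1 -> legal
(2,4): flips 2 -> legal
(3,4): no bracket -> illegal
W mobility = 5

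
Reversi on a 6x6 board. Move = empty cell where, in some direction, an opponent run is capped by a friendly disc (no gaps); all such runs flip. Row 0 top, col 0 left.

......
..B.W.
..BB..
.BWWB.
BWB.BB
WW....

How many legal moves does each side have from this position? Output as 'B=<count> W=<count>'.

Answer: B=3 W=9

Derivation:
-- B to move --
(0,3): no bracket -> illegal
(0,4): no bracket -> illegal
(0,5): flips 1 -> legal
(1,3): no bracket -> illegal
(1,5): no bracket -> illegal
(2,1): no bracket -> illegal
(2,4): flips 1 -> legal
(2,5): no bracket -> illegal
(3,0): no bracket -> illegal
(4,3): flips 1 -> legal
(5,2): no bracket -> illegal
B mobility = 3
-- W to move --
(0,1): no bracket -> illegal
(0,2): flips 2 -> legal
(0,3): no bracket -> illegal
(1,1): flips 1 -> legal
(1,3): flips 1 -> legal
(2,0): no bracket -> illegal
(2,1): flips 1 -> legal
(2,4): no bracket -> illegal
(2,5): no bracket -> illegal
(3,0): flips 2 -> legal
(3,5): flips 1 -> legal
(4,3): flips 1 -> legal
(5,2): flips 1 -> legal
(5,3): no bracket -> illegal
(5,4): no bracket -> illegal
(5,5): flips 1 -> legal
W mobility = 9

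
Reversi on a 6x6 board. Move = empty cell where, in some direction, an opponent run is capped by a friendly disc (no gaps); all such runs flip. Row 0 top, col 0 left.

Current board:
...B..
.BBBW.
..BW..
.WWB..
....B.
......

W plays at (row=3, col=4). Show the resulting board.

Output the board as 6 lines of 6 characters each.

Answer: ...B..
.BBBW.
..BW..
.WWWW.
....B.
......

Derivation:
Place W at (3,4); scan 8 dirs for brackets.
Dir NW: first cell 'W' (not opp) -> no flip
Dir N: first cell '.' (not opp) -> no flip
Dir NE: first cell '.' (not opp) -> no flip
Dir W: opp run (3,3) capped by W -> flip
Dir E: first cell '.' (not opp) -> no flip
Dir SW: first cell '.' (not opp) -> no flip
Dir S: opp run (4,4), next='.' -> no flip
Dir SE: first cell '.' (not opp) -> no flip
All flips: (3,3)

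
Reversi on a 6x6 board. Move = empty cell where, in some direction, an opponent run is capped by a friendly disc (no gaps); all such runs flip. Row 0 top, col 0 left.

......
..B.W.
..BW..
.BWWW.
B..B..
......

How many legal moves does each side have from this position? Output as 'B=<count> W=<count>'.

-- B to move --
(0,3): no bracket -> illegal
(0,4): no bracket -> illegal
(0,5): no bracket -> illegal
(1,3): flips 2 -> legal
(1,5): no bracket -> illegal
(2,1): flips 1 -> legal
(2,4): flips 1 -> legal
(2,5): flips 1 -> legal
(3,5): flips 3 -> legal
(4,1): no bracket -> illegal
(4,2): flips 1 -> legal
(4,4): flips 1 -> legal
(4,5): flips 2 -> legal
B mobility = 8
-- W to move --
(0,1): flips 1 -> legal
(0,2): flips 2 -> legal
(0,3): no bracket -> illegal
(1,1): flips 1 -> legal
(1,3): no bracket -> illegal
(2,0): no bracket -> illegal
(2,1): flips 1 -> legal
(3,0): flips 1 -> legal
(4,1): no bracket -> illegal
(4,2): no bracket -> illegal
(4,4): no bracket -> illegal
(5,0): no bracket -> illegal
(5,1): no bracket -> illegal
(5,2): flips 1 -> legal
(5,3): flips 1 -> legal
(5,4): flips 1 -> legal
W mobility = 8

Answer: B=8 W=8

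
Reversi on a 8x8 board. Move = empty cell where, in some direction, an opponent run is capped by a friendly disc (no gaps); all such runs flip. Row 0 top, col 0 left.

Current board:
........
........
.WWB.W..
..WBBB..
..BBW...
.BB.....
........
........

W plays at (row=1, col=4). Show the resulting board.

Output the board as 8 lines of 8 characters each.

Answer: ........
....W...
.WWW.W..
..WBBB..
..BBW...
.BB.....
........
........

Derivation:
Place W at (1,4); scan 8 dirs for brackets.
Dir NW: first cell '.' (not opp) -> no flip
Dir N: first cell '.' (not opp) -> no flip
Dir NE: first cell '.' (not opp) -> no flip
Dir W: first cell '.' (not opp) -> no flip
Dir E: first cell '.' (not opp) -> no flip
Dir SW: opp run (2,3) capped by W -> flip
Dir S: first cell '.' (not opp) -> no flip
Dir SE: first cell 'W' (not opp) -> no flip
All flips: (2,3)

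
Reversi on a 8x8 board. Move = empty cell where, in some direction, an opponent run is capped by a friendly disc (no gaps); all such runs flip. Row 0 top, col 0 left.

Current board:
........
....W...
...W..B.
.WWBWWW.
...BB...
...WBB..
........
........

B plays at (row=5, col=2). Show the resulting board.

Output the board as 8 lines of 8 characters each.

Answer: ........
....W...
...W..B.
.WWBWWW.
...BB...
..BBBB..
........
........

Derivation:
Place B at (5,2); scan 8 dirs for brackets.
Dir NW: first cell '.' (not opp) -> no flip
Dir N: first cell '.' (not opp) -> no flip
Dir NE: first cell 'B' (not opp) -> no flip
Dir W: first cell '.' (not opp) -> no flip
Dir E: opp run (5,3) capped by B -> flip
Dir SW: first cell '.' (not opp) -> no flip
Dir S: first cell '.' (not opp) -> no flip
Dir SE: first cell '.' (not opp) -> no flip
All flips: (5,3)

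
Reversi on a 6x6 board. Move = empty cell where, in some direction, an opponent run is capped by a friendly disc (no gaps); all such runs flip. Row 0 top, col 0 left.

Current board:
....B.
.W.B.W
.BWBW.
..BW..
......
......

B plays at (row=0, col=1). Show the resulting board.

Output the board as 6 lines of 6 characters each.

Place B at (0,1); scan 8 dirs for brackets.
Dir NW: edge -> no flip
Dir N: edge -> no flip
Dir NE: edge -> no flip
Dir W: first cell '.' (not opp) -> no flip
Dir E: first cell '.' (not opp) -> no flip
Dir SW: first cell '.' (not opp) -> no flip
Dir S: opp run (1,1) capped by B -> flip
Dir SE: first cell '.' (not opp) -> no flip
All flips: (1,1)

Answer: .B..B.
.B.B.W
.BWBW.
..BW..
......
......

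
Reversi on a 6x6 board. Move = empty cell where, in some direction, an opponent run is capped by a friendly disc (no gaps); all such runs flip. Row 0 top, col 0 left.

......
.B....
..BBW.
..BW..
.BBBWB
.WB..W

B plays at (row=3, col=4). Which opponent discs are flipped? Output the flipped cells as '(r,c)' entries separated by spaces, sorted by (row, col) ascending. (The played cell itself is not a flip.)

Dir NW: first cell 'B' (not opp) -> no flip
Dir N: opp run (2,4), next='.' -> no flip
Dir NE: first cell '.' (not opp) -> no flip
Dir W: opp run (3,3) capped by B -> flip
Dir E: first cell '.' (not opp) -> no flip
Dir SW: first cell 'B' (not opp) -> no flip
Dir S: opp run (4,4), next='.' -> no flip
Dir SE: first cell 'B' (not opp) -> no flip

Answer: (3,3)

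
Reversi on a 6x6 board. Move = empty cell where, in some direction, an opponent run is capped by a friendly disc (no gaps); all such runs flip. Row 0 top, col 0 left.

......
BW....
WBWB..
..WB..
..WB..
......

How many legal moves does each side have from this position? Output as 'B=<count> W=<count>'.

-- B to move --
(0,0): flips 2 -> legal
(0,1): flips 1 -> legal
(0,2): no bracket -> illegal
(1,2): flips 1 -> legal
(1,3): no bracket -> illegal
(3,0): flips 1 -> legal
(3,1): flips 1 -> legal
(4,1): flips 2 -> legal
(5,1): flips 1 -> legal
(5,2): no bracket -> illegal
(5,3): no bracket -> illegal
B mobility = 7
-- W to move --
(0,0): flips 1 -> legal
(0,1): no bracket -> illegal
(1,2): no bracket -> illegal
(1,3): no bracket -> illegal
(1,4): flips 1 -> legal
(2,4): flips 2 -> legal
(3,0): no bracket -> illegal
(3,1): flips 1 -> legal
(3,4): flips 1 -> legal
(4,4): flips 2 -> legal
(5,2): no bracket -> illegal
(5,3): no bracket -> illegal
(5,4): flips 1 -> legal
W mobility = 7

Answer: B=7 W=7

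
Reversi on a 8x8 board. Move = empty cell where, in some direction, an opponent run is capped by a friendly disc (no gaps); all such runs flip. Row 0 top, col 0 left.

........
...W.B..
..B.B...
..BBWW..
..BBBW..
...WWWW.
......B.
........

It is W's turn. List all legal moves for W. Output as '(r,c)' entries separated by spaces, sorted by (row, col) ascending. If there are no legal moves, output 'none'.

(0,4): no bracket -> illegal
(0,5): no bracket -> illegal
(0,6): no bracket -> illegal
(1,1): flips 3 -> legal
(1,2): no bracket -> illegal
(1,4): flips 1 -> legal
(1,6): no bracket -> illegal
(2,1): flips 2 -> legal
(2,3): flips 2 -> legal
(2,5): no bracket -> illegal
(2,6): no bracket -> illegal
(3,1): flips 4 -> legal
(4,1): flips 3 -> legal
(5,1): no bracket -> illegal
(5,2): flips 1 -> legal
(5,7): no bracket -> illegal
(6,5): no bracket -> illegal
(6,7): no bracket -> illegal
(7,5): no bracket -> illegal
(7,6): flips 1 -> legal
(7,7): flips 1 -> legal

Answer: (1,1) (1,4) (2,1) (2,3) (3,1) (4,1) (5,2) (7,6) (7,7)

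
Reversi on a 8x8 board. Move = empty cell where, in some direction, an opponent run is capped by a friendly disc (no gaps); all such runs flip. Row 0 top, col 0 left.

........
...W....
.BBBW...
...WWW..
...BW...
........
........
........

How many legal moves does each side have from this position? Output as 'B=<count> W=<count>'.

Answer: B=5 W=7

Derivation:
-- B to move --
(0,2): no bracket -> illegal
(0,3): flips 1 -> legal
(0,4): flips 1 -> legal
(1,2): no bracket -> illegal
(1,4): no bracket -> illegal
(1,5): no bracket -> illegal
(2,5): flips 2 -> legal
(2,6): no bracket -> illegal
(3,2): no bracket -> illegal
(3,6): no bracket -> illegal
(4,2): no bracket -> illegal
(4,5): flips 2 -> legal
(4,6): no bracket -> illegal
(5,3): no bracket -> illegal
(5,4): no bracket -> illegal
(5,5): flips 2 -> legal
B mobility = 5
-- W to move --
(1,0): no bracket -> illegal
(1,1): flips 1 -> legal
(1,2): flips 1 -> legal
(1,4): no bracket -> illegal
(2,0): flips 3 -> legal
(3,0): no bracket -> illegal
(3,1): flips 1 -> legal
(3,2): no bracket -> illegal
(4,2): flips 1 -> legal
(5,2): flips 1 -> legal
(5,3): flips 1 -> legal
(5,4): no bracket -> illegal
W mobility = 7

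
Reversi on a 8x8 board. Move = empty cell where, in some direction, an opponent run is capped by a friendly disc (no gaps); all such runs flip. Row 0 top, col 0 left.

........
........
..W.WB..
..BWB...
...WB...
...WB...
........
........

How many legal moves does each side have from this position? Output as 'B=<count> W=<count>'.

Answer: B=7 W=10

Derivation:
-- B to move --
(1,1): flips 2 -> legal
(1,2): flips 1 -> legal
(1,3): no bracket -> illegal
(1,4): flips 1 -> legal
(1,5): no bracket -> illegal
(2,1): no bracket -> illegal
(2,3): flips 1 -> legal
(3,1): no bracket -> illegal
(3,5): no bracket -> illegal
(4,2): flips 1 -> legal
(5,2): flips 2 -> legal
(6,2): flips 1 -> legal
(6,3): no bracket -> illegal
(6,4): no bracket -> illegal
B mobility = 7
-- W to move --
(1,4): no bracket -> illegal
(1,5): no bracket -> illegal
(1,6): flips 2 -> legal
(2,1): flips 1 -> legal
(2,3): no bracket -> illegal
(2,6): flips 1 -> legal
(3,1): flips 1 -> legal
(3,5): flips 2 -> legal
(3,6): no bracket -> illegal
(4,1): no bracket -> illegal
(4,2): flips 1 -> legal
(4,5): flips 1 -> legal
(5,5): flips 2 -> legal
(6,3): no bracket -> illegal
(6,4): flips 3 -> legal
(6,5): flips 1 -> legal
W mobility = 10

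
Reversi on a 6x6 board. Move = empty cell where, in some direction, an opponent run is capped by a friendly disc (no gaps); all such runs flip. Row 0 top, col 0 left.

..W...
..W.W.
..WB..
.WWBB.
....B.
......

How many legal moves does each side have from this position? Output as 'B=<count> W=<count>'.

-- B to move --
(0,1): flips 1 -> legal
(0,3): no bracket -> illegal
(0,4): no bracket -> illegal
(0,5): flips 1 -> legal
(1,1): flips 1 -> legal
(1,3): no bracket -> illegal
(1,5): no bracket -> illegal
(2,0): no bracket -> illegal
(2,1): flips 1 -> legal
(2,4): no bracket -> illegal
(2,5): no bracket -> illegal
(3,0): flips 2 -> legal
(4,0): no bracket -> illegal
(4,1): flips 1 -> legal
(4,2): no bracket -> illegal
(4,3): no bracket -> illegal
B mobility = 6
-- W to move --
(1,3): no bracket -> illegal
(2,4): flips 1 -> legal
(2,5): no bracket -> illegal
(3,5): flips 2 -> legal
(4,2): no bracket -> illegal
(4,3): no bracket -> illegal
(4,5): flips 2 -> legal
(5,3): no bracket -> illegal
(5,4): no bracket -> illegal
(5,5): flips 2 -> legal
W mobility = 4

Answer: B=6 W=4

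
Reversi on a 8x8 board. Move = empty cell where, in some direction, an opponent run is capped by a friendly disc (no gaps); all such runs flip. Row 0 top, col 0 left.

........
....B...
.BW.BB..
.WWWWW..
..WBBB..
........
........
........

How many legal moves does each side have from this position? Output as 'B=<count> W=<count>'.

Answer: B=6 W=13

Derivation:
-- B to move --
(1,1): flips 2 -> legal
(1,2): no bracket -> illegal
(1,3): no bracket -> illegal
(2,0): no bracket -> illegal
(2,3): flips 3 -> legal
(2,6): flips 1 -> legal
(3,0): no bracket -> illegal
(3,6): no bracket -> illegal
(4,0): no bracket -> illegal
(4,1): flips 2 -> legal
(4,6): flips 1 -> legal
(5,1): flips 2 -> legal
(5,2): no bracket -> illegal
(5,3): no bracket -> illegal
B mobility = 6
-- W to move --
(0,3): no bracket -> illegal
(0,4): flips 2 -> legal
(0,5): no bracket -> illegal
(1,0): flips 1 -> legal
(1,1): flips 1 -> legal
(1,2): no bracket -> illegal
(1,3): flips 1 -> legal
(1,5): flips 2 -> legal
(1,6): flips 1 -> legal
(2,0): flips 1 -> legal
(2,3): no bracket -> illegal
(2,6): no bracket -> illegal
(3,0): no bracket -> illegal
(3,6): no bracket -> illegal
(4,6): flips 3 -> legal
(5,2): flips 1 -> legal
(5,3): flips 2 -> legal
(5,4): flips 2 -> legal
(5,5): flips 2 -> legal
(5,6): flips 1 -> legal
W mobility = 13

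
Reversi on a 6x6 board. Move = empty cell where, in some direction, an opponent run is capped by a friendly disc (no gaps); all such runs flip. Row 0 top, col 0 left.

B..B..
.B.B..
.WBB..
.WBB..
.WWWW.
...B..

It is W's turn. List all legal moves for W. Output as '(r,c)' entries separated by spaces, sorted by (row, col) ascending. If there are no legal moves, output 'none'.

Answer: (0,1) (0,4) (1,2) (1,4) (2,4) (3,4)

Derivation:
(0,1): flips 1 -> legal
(0,2): no bracket -> illegal
(0,4): flips 2 -> legal
(1,0): no bracket -> illegal
(1,2): flips 2 -> legal
(1,4): flips 2 -> legal
(2,0): no bracket -> illegal
(2,4): flips 3 -> legal
(3,4): flips 2 -> legal
(5,2): no bracket -> illegal
(5,4): no bracket -> illegal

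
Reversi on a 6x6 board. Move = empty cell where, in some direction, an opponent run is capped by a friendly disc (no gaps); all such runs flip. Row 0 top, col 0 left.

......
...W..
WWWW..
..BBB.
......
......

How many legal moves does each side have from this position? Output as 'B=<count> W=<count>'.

-- B to move --
(0,2): no bracket -> illegal
(0,3): flips 2 -> legal
(0,4): no bracket -> illegal
(1,0): flips 1 -> legal
(1,1): flips 1 -> legal
(1,2): flips 2 -> legal
(1,4): flips 1 -> legal
(2,4): no bracket -> illegal
(3,0): no bracket -> illegal
(3,1): no bracket -> illegal
B mobility = 5
-- W to move --
(2,4): no bracket -> illegal
(2,5): no bracket -> illegal
(3,1): no bracket -> illegal
(3,5): no bracket -> illegal
(4,1): flips 1 -> legal
(4,2): flips 1 -> legal
(4,3): flips 2 -> legal
(4,4): flips 1 -> legal
(4,5): flips 1 -> legal
W mobility = 5

Answer: B=5 W=5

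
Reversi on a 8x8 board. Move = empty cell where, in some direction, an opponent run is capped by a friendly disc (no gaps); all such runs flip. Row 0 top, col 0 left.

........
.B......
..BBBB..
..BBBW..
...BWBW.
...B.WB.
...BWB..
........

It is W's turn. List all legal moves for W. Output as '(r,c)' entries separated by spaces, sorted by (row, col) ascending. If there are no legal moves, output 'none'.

Answer: (0,0) (1,3) (1,4) (1,5) (3,1) (4,2) (5,7) (6,2) (6,6) (7,5)

Derivation:
(0,0): flips 3 -> legal
(0,1): no bracket -> illegal
(0,2): no bracket -> illegal
(1,0): no bracket -> illegal
(1,2): no bracket -> illegal
(1,3): flips 1 -> legal
(1,4): flips 2 -> legal
(1,5): flips 1 -> legal
(1,6): no bracket -> illegal
(2,0): no bracket -> illegal
(2,1): no bracket -> illegal
(2,6): no bracket -> illegal
(3,1): flips 3 -> legal
(3,6): no bracket -> illegal
(4,1): no bracket -> illegal
(4,2): flips 2 -> legal
(4,7): no bracket -> illegal
(5,2): no bracket -> illegal
(5,4): no bracket -> illegal
(5,7): flips 1 -> legal
(6,2): flips 2 -> legal
(6,6): flips 2 -> legal
(6,7): no bracket -> illegal
(7,2): no bracket -> illegal
(7,3): no bracket -> illegal
(7,4): no bracket -> illegal
(7,5): flips 1 -> legal
(7,6): no bracket -> illegal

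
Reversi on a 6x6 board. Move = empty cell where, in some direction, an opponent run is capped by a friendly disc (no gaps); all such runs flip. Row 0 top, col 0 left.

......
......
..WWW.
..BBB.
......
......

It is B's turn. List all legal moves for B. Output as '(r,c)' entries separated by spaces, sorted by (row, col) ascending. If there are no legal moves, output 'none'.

Answer: (1,1) (1,2) (1,3) (1,4) (1,5)

Derivation:
(1,1): flips 1 -> legal
(1,2): flips 2 -> legal
(1,3): flips 1 -> legal
(1,4): flips 2 -> legal
(1,5): flips 1 -> legal
(2,1): no bracket -> illegal
(2,5): no bracket -> illegal
(3,1): no bracket -> illegal
(3,5): no bracket -> illegal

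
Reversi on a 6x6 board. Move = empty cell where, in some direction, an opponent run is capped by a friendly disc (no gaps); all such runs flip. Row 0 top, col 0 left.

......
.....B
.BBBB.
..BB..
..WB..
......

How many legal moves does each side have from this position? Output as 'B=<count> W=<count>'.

Answer: B=3 W=2

Derivation:
-- B to move --
(3,1): no bracket -> illegal
(4,1): flips 1 -> legal
(5,1): flips 1 -> legal
(5,2): flips 1 -> legal
(5,3): no bracket -> illegal
B mobility = 3
-- W to move --
(0,4): no bracket -> illegal
(0,5): no bracket -> illegal
(1,0): no bracket -> illegal
(1,1): no bracket -> illegal
(1,2): flips 2 -> legal
(1,3): no bracket -> illegal
(1,4): no bracket -> illegal
(2,0): no bracket -> illegal
(2,5): no bracket -> illegal
(3,0): no bracket -> illegal
(3,1): no bracket -> illegal
(3,4): no bracket -> illegal
(3,5): no bracket -> illegal
(4,1): no bracket -> illegal
(4,4): flips 1 -> legal
(5,2): no bracket -> illegal
(5,3): no bracket -> illegal
(5,4): no bracket -> illegal
W mobility = 2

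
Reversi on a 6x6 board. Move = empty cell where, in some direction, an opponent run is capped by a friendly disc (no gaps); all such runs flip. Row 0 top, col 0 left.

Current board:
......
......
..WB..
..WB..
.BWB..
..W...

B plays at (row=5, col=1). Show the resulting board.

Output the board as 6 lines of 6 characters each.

Answer: ......
......
..WB..
..WB..
.BBB..
.BW...

Derivation:
Place B at (5,1); scan 8 dirs for brackets.
Dir NW: first cell '.' (not opp) -> no flip
Dir N: first cell 'B' (not opp) -> no flip
Dir NE: opp run (4,2) capped by B -> flip
Dir W: first cell '.' (not opp) -> no flip
Dir E: opp run (5,2), next='.' -> no flip
Dir SW: edge -> no flip
Dir S: edge -> no flip
Dir SE: edge -> no flip
All flips: (4,2)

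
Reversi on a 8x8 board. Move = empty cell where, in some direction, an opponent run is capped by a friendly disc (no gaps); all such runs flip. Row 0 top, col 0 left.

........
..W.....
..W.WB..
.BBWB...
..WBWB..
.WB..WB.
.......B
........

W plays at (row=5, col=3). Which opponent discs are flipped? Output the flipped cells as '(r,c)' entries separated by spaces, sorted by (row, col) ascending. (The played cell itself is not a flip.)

Dir NW: first cell 'W' (not opp) -> no flip
Dir N: opp run (4,3) capped by W -> flip
Dir NE: first cell 'W' (not opp) -> no flip
Dir W: opp run (5,2) capped by W -> flip
Dir E: first cell '.' (not opp) -> no flip
Dir SW: first cell '.' (not opp) -> no flip
Dir S: first cell '.' (not opp) -> no flip
Dir SE: first cell '.' (not opp) -> no flip

Answer: (4,3) (5,2)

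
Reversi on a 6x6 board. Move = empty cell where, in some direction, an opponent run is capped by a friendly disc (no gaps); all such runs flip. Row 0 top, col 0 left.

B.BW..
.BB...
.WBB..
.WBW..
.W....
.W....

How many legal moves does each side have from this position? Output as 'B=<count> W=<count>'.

Answer: B=9 W=5

Derivation:
-- B to move --
(0,4): flips 1 -> legal
(1,0): flips 1 -> legal
(1,3): no bracket -> illegal
(1,4): no bracket -> illegal
(2,0): flips 1 -> legal
(2,4): no bracket -> illegal
(3,0): flips 2 -> legal
(3,4): flips 1 -> legal
(4,0): flips 1 -> legal
(4,2): no bracket -> illegal
(4,3): flips 1 -> legal
(4,4): flips 1 -> legal
(5,0): flips 1 -> legal
(5,2): no bracket -> illegal
B mobility = 9
-- W to move --
(0,1): flips 2 -> legal
(1,0): no bracket -> illegal
(1,3): flips 2 -> legal
(1,4): flips 2 -> legal
(2,0): no bracket -> illegal
(2,4): flips 2 -> legal
(3,4): no bracket -> illegal
(4,2): no bracket -> illegal
(4,3): flips 1 -> legal
W mobility = 5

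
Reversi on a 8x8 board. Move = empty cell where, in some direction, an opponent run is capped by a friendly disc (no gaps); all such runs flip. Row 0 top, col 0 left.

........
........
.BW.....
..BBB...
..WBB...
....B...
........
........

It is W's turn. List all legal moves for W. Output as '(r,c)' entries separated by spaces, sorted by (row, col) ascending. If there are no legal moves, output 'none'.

(1,0): no bracket -> illegal
(1,1): no bracket -> illegal
(1,2): no bracket -> illegal
(2,0): flips 1 -> legal
(2,3): no bracket -> illegal
(2,4): flips 1 -> legal
(2,5): no bracket -> illegal
(3,0): no bracket -> illegal
(3,1): no bracket -> illegal
(3,5): no bracket -> illegal
(4,1): no bracket -> illegal
(4,5): flips 2 -> legal
(5,2): no bracket -> illegal
(5,3): no bracket -> illegal
(5,5): flips 2 -> legal
(6,3): no bracket -> illegal
(6,4): no bracket -> illegal
(6,5): no bracket -> illegal

Answer: (2,0) (2,4) (4,5) (5,5)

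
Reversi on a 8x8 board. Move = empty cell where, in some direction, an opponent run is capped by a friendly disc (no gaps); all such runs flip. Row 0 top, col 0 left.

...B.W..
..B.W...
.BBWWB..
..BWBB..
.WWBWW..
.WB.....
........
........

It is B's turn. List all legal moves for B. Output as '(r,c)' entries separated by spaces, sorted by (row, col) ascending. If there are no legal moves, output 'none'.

Answer: (0,4) (1,3) (3,0) (4,0) (4,6) (5,0) (5,3) (5,4) (5,5) (5,6)

Derivation:
(0,4): flips 2 -> legal
(0,6): no bracket -> illegal
(1,3): flips 3 -> legal
(1,5): no bracket -> illegal
(1,6): no bracket -> illegal
(3,0): flips 1 -> legal
(3,1): no bracket -> illegal
(3,6): no bracket -> illegal
(4,0): flips 2 -> legal
(4,6): flips 2 -> legal
(5,0): flips 2 -> legal
(5,3): flips 1 -> legal
(5,4): flips 1 -> legal
(5,5): flips 3 -> legal
(5,6): flips 1 -> legal
(6,0): no bracket -> illegal
(6,1): no bracket -> illegal
(6,2): no bracket -> illegal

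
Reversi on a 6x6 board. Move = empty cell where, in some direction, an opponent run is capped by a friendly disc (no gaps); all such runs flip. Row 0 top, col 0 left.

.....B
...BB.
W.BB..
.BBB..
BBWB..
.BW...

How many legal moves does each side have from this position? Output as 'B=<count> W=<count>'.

-- B to move --
(1,0): no bracket -> illegal
(1,1): no bracket -> illegal
(2,1): no bracket -> illegal
(3,0): no bracket -> illegal
(5,3): flips 2 -> legal
B mobility = 1
-- W to move --
(0,2): no bracket -> illegal
(0,3): no bracket -> illegal
(0,4): no bracket -> illegal
(1,1): no bracket -> illegal
(1,2): flips 2 -> legal
(1,5): no bracket -> illegal
(2,1): no bracket -> illegal
(2,4): flips 1 -> legal
(2,5): no bracket -> illegal
(3,0): flips 1 -> legal
(3,4): flips 1 -> legal
(4,4): flips 1 -> legal
(5,0): flips 1 -> legal
(5,3): no bracket -> illegal
(5,4): no bracket -> illegal
W mobility = 6

Answer: B=1 W=6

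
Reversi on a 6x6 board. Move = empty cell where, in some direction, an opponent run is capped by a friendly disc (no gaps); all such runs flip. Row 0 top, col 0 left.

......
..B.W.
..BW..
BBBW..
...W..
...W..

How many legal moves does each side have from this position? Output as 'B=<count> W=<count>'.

Answer: B=5 W=4

Derivation:
-- B to move --
(0,3): no bracket -> illegal
(0,4): no bracket -> illegal
(0,5): flips 2 -> legal
(1,3): no bracket -> illegal
(1,5): no bracket -> illegal
(2,4): flips 1 -> legal
(2,5): no bracket -> illegal
(3,4): flips 2 -> legal
(4,2): no bracket -> illegal
(4,4): flips 1 -> legal
(5,2): no bracket -> illegal
(5,4): flips 1 -> legal
B mobility = 5
-- W to move --
(0,1): flips 1 -> legal
(0,2): no bracket -> illegal
(0,3): no bracket -> illegal
(1,1): flips 1 -> legal
(1,3): no bracket -> illegal
(2,0): no bracket -> illegal
(2,1): flips 2 -> legal
(4,0): no bracket -> illegal
(4,1): flips 1 -> legal
(4,2): no bracket -> illegal
W mobility = 4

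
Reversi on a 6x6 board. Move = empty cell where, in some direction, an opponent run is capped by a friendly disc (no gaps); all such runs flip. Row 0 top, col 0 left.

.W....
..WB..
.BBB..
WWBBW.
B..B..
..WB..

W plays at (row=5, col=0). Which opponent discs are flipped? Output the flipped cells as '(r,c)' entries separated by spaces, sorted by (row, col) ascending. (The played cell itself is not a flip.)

Dir NW: edge -> no flip
Dir N: opp run (4,0) capped by W -> flip
Dir NE: first cell '.' (not opp) -> no flip
Dir W: edge -> no flip
Dir E: first cell '.' (not opp) -> no flip
Dir SW: edge -> no flip
Dir S: edge -> no flip
Dir SE: edge -> no flip

Answer: (4,0)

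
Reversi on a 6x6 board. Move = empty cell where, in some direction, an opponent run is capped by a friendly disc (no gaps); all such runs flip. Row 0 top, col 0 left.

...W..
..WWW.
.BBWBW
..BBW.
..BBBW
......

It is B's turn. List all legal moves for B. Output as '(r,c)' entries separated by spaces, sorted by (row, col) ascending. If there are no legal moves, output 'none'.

(0,1): no bracket -> illegal
(0,2): flips 2 -> legal
(0,4): flips 2 -> legal
(0,5): flips 2 -> legal
(1,1): no bracket -> illegal
(1,5): no bracket -> illegal
(3,5): flips 1 -> legal
(5,4): no bracket -> illegal
(5,5): no bracket -> illegal

Answer: (0,2) (0,4) (0,5) (3,5)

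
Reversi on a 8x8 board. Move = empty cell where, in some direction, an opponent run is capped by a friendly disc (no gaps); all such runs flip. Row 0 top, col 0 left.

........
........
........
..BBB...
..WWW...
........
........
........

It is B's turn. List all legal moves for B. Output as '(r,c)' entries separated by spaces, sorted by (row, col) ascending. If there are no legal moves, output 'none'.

Answer: (5,1) (5,2) (5,3) (5,4) (5,5)

Derivation:
(3,1): no bracket -> illegal
(3,5): no bracket -> illegal
(4,1): no bracket -> illegal
(4,5): no bracket -> illegal
(5,1): flips 1 -> legal
(5,2): flips 2 -> legal
(5,3): flips 1 -> legal
(5,4): flips 2 -> legal
(5,5): flips 1 -> legal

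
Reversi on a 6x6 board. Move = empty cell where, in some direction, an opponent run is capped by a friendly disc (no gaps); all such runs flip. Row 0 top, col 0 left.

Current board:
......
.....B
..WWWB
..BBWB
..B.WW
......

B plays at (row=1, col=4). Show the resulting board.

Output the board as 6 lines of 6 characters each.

Answer: ......
....BB
..WBWB
..BBWB
..B.WW
......

Derivation:
Place B at (1,4); scan 8 dirs for brackets.
Dir NW: first cell '.' (not opp) -> no flip
Dir N: first cell '.' (not opp) -> no flip
Dir NE: first cell '.' (not opp) -> no flip
Dir W: first cell '.' (not opp) -> no flip
Dir E: first cell 'B' (not opp) -> no flip
Dir SW: opp run (2,3) capped by B -> flip
Dir S: opp run (2,4) (3,4) (4,4), next='.' -> no flip
Dir SE: first cell 'B' (not opp) -> no flip
All flips: (2,3)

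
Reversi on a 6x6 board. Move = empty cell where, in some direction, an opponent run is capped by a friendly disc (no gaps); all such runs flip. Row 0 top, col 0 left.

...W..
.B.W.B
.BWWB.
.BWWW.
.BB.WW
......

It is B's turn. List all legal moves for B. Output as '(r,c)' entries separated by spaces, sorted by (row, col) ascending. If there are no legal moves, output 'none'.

(0,2): flips 1 -> legal
(0,4): flips 2 -> legal
(1,2): flips 2 -> legal
(1,4): flips 2 -> legal
(2,5): no bracket -> illegal
(3,5): flips 3 -> legal
(4,3): flips 1 -> legal
(5,3): no bracket -> illegal
(5,4): flips 2 -> legal
(5,5): flips 3 -> legal

Answer: (0,2) (0,4) (1,2) (1,4) (3,5) (4,3) (5,4) (5,5)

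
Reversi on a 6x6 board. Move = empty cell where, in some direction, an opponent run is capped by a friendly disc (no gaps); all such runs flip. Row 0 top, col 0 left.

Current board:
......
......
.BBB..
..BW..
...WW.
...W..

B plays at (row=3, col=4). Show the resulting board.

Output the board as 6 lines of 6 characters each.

Place B at (3,4); scan 8 dirs for brackets.
Dir NW: first cell 'B' (not opp) -> no flip
Dir N: first cell '.' (not opp) -> no flip
Dir NE: first cell '.' (not opp) -> no flip
Dir W: opp run (3,3) capped by B -> flip
Dir E: first cell '.' (not opp) -> no flip
Dir SW: opp run (4,3), next='.' -> no flip
Dir S: opp run (4,4), next='.' -> no flip
Dir SE: first cell '.' (not opp) -> no flip
All flips: (3,3)

Answer: ......
......
.BBB..
..BBB.
...WW.
...W..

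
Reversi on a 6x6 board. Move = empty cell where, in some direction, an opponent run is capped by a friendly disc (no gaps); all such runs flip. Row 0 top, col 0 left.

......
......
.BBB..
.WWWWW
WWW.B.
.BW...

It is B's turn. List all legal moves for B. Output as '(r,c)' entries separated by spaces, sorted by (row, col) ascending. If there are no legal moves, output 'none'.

(2,0): no bracket -> illegal
(2,4): flips 3 -> legal
(2,5): no bracket -> illegal
(3,0): no bracket -> illegal
(4,3): flips 2 -> legal
(4,5): flips 1 -> legal
(5,0): flips 2 -> legal
(5,3): flips 1 -> legal

Answer: (2,4) (4,3) (4,5) (5,0) (5,3)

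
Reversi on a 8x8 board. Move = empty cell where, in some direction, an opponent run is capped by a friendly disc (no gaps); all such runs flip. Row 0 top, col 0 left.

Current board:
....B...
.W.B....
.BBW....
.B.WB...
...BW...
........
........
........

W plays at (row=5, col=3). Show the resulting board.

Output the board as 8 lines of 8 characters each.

Answer: ....B...
.W.B....
.BBW....
.B.WB...
...WW...
...W....
........
........

Derivation:
Place W at (5,3); scan 8 dirs for brackets.
Dir NW: first cell '.' (not opp) -> no flip
Dir N: opp run (4,3) capped by W -> flip
Dir NE: first cell 'W' (not opp) -> no flip
Dir W: first cell '.' (not opp) -> no flip
Dir E: first cell '.' (not opp) -> no flip
Dir SW: first cell '.' (not opp) -> no flip
Dir S: first cell '.' (not opp) -> no flip
Dir SE: first cell '.' (not opp) -> no flip
All flips: (4,3)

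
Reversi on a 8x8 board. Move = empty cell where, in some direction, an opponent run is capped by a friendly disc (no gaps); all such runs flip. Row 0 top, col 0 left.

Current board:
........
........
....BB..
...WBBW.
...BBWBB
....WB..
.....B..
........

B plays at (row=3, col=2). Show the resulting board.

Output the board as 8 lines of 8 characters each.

Place B at (3,2); scan 8 dirs for brackets.
Dir NW: first cell '.' (not opp) -> no flip
Dir N: first cell '.' (not opp) -> no flip
Dir NE: first cell '.' (not opp) -> no flip
Dir W: first cell '.' (not opp) -> no flip
Dir E: opp run (3,3) capped by B -> flip
Dir SW: first cell '.' (not opp) -> no flip
Dir S: first cell '.' (not opp) -> no flip
Dir SE: first cell 'B' (not opp) -> no flip
All flips: (3,3)

Answer: ........
........
....BB..
..BBBBW.
...BBWBB
....WB..
.....B..
........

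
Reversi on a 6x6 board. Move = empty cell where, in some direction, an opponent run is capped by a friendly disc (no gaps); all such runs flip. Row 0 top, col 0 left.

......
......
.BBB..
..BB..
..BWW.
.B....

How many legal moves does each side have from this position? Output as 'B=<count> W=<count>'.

Answer: B=4 W=4

Derivation:
-- B to move --
(3,4): no bracket -> illegal
(3,5): no bracket -> illegal
(4,5): flips 2 -> legal
(5,2): no bracket -> illegal
(5,3): flips 1 -> legal
(5,4): flips 1 -> legal
(5,5): flips 1 -> legal
B mobility = 4
-- W to move --
(1,0): flips 2 -> legal
(1,1): flips 2 -> legal
(1,2): no bracket -> illegal
(1,3): flips 2 -> legal
(1,4): no bracket -> illegal
(2,0): no bracket -> illegal
(2,4): no bracket -> illegal
(3,0): no bracket -> illegal
(3,1): no bracket -> illegal
(3,4): no bracket -> illegal
(4,0): no bracket -> illegal
(4,1): flips 1 -> legal
(5,0): no bracket -> illegal
(5,2): no bracket -> illegal
(5,3): no bracket -> illegal
W mobility = 4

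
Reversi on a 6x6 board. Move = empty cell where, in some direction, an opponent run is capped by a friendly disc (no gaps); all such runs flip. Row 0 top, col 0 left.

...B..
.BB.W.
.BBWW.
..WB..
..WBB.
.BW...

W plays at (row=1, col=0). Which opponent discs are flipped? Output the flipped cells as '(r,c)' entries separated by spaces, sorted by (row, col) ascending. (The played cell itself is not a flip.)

Answer: (2,1)

Derivation:
Dir NW: edge -> no flip
Dir N: first cell '.' (not opp) -> no flip
Dir NE: first cell '.' (not opp) -> no flip
Dir W: edge -> no flip
Dir E: opp run (1,1) (1,2), next='.' -> no flip
Dir SW: edge -> no flip
Dir S: first cell '.' (not opp) -> no flip
Dir SE: opp run (2,1) capped by W -> flip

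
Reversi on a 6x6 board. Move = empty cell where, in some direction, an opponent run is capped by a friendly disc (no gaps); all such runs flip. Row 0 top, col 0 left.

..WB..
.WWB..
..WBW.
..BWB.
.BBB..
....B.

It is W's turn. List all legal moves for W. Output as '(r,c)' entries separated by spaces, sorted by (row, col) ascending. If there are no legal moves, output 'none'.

Answer: (0,4) (1,4) (3,1) (3,5) (4,4) (4,5) (5,1) (5,2) (5,3)

Derivation:
(0,4): flips 2 -> legal
(1,4): flips 1 -> legal
(2,1): no bracket -> illegal
(2,5): no bracket -> illegal
(3,0): no bracket -> illegal
(3,1): flips 1 -> legal
(3,5): flips 1 -> legal
(4,0): no bracket -> illegal
(4,4): flips 1 -> legal
(4,5): flips 2 -> legal
(5,0): no bracket -> illegal
(5,1): flips 1 -> legal
(5,2): flips 2 -> legal
(5,3): flips 1 -> legal
(5,5): no bracket -> illegal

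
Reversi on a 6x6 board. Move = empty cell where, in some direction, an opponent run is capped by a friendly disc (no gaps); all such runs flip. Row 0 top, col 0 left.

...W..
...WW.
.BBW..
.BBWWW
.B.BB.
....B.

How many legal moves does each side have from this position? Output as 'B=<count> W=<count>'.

-- B to move --
(0,2): no bracket -> illegal
(0,4): flips 1 -> legal
(0,5): flips 2 -> legal
(1,2): no bracket -> illegal
(1,5): no bracket -> illegal
(2,4): flips 2 -> legal
(2,5): flips 1 -> legal
(4,2): no bracket -> illegal
(4,5): no bracket -> illegal
B mobility = 4
-- W to move --
(1,0): no bracket -> illegal
(1,1): flips 1 -> legal
(1,2): no bracket -> illegal
(2,0): flips 2 -> legal
(3,0): flips 2 -> legal
(4,0): flips 2 -> legal
(4,2): no bracket -> illegal
(4,5): no bracket -> illegal
(5,0): flips 2 -> legal
(5,1): no bracket -> illegal
(5,2): flips 1 -> legal
(5,3): flips 2 -> legal
(5,5): flips 1 -> legal
W mobility = 8

Answer: B=4 W=8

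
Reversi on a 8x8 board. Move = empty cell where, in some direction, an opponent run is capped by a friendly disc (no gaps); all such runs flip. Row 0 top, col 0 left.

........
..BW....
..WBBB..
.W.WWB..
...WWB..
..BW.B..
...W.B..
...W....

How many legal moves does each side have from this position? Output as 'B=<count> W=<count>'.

Answer: B=10 W=14

Derivation:
-- B to move --
(0,2): flips 1 -> legal
(0,3): flips 1 -> legal
(0,4): no bracket -> illegal
(1,1): flips 3 -> legal
(1,4): flips 1 -> legal
(2,0): no bracket -> illegal
(2,1): flips 1 -> legal
(3,0): no bracket -> illegal
(3,2): flips 3 -> legal
(4,0): no bracket -> illegal
(4,1): no bracket -> illegal
(4,2): flips 3 -> legal
(5,4): flips 3 -> legal
(6,2): flips 2 -> legal
(6,4): no bracket -> illegal
(7,2): no bracket -> illegal
(7,4): flips 1 -> legal
B mobility = 10
-- W to move --
(0,1): flips 2 -> legal
(0,2): flips 1 -> legal
(0,3): no bracket -> illegal
(1,1): flips 1 -> legal
(1,4): flips 1 -> legal
(1,5): flips 1 -> legal
(1,6): flips 1 -> legal
(2,1): no bracket -> illegal
(2,6): flips 4 -> legal
(3,2): no bracket -> illegal
(3,6): flips 1 -> legal
(4,1): flips 1 -> legal
(4,2): no bracket -> illegal
(4,6): flips 3 -> legal
(5,1): flips 1 -> legal
(5,4): no bracket -> illegal
(5,6): flips 1 -> legal
(6,1): flips 1 -> legal
(6,2): no bracket -> illegal
(6,4): no bracket -> illegal
(6,6): flips 1 -> legal
(7,4): no bracket -> illegal
(7,5): no bracket -> illegal
(7,6): no bracket -> illegal
W mobility = 14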